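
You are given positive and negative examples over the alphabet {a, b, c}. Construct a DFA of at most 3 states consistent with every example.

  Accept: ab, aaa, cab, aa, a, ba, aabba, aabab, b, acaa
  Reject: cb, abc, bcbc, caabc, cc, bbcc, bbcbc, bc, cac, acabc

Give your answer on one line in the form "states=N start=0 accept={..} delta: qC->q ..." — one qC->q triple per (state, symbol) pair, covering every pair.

states=2 start=0 accept={0} delta: 0a->0 0b->0 0c->1 1a->0 1b->1 1c->1

State merging on the prefix tree: take the shortest (then alphabetical) example prefix whose next move is undefined and point that move at state 0, else 1, else 2, ...; a target is out if some Accept/Reject pair would then sit in one state with the same input left (inseparable). If every existing state is out, open a new one.
a: 0a undefined. 0a->0: ok.
b: 0b undefined. 0b->0: ok.
c: 0c undefined. 0c->0: no, ab/cb meet in 0. Open state 1: 0c->1.
ca: 1a undefined. 1a->0: ok.
cb: 1b undefined. 1b->0: no, ab/cb meet in 0. 1b->1: ok.
cc: 1c undefined. 1c->0: no, ab/bcbc meet in 0. 1c->1: ok.
All examples now run through 2 states with every (state, symbol) defined. Accept strings end in {0}, Reject strings end in {1}; accept={0}.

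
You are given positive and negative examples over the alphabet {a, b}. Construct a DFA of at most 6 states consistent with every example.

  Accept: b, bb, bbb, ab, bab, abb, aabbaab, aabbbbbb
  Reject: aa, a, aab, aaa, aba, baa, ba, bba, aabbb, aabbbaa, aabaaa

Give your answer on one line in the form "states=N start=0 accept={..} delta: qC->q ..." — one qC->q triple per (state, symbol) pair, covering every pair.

states=5 start=0 accept={0} delta: 0a->1 0b->0 1a->2 1b->0 2a->1 2b->3 3a->0 3b->4 4a->0 4b->1

Grow the machine one transition at a time. Run the examples from 0; the earliest place one falls off (shortest prefix, ties alphabetical) gets sent to the lowest-numbered state that keeps every Accept/Reject pair distinguishable — a pair clashes when both reach the same state with identical unread suffix — and to a fresh state only if none does.
a: 0a undefined. 0a->0: no, b/aab meet in 0 with "b" left. Open state 1: 0a->1.
b: 0b undefined. 0b->0: ok.
aa: 1a undefined. 1a->0: no, b/aa meet in 0. 1a->1: no, ab/aab meet in 1 with "b" left. Open state 2: 1a->2.
ab: 1b undefined. 1b->0: ok.
aaa: 2a undefined. 2a->0: no, b/aaa meet in 0. 2a->1: ok.
aab: 2b undefined. 2b->0: no, b/aab meet in 0. 2b->1: no, b/aabbb meet in 0. 2b->2: no, aabbaab/aa meet in 2. Open state 3: 2b->3.
aaba: 3a undefined. 3a->0: ok.
aabb: 3b undefined. 3b->0: no, b/aabbb meet in 0. 3b->1: no, b/aabbb meet in 0. 3b->2: no, aabbaab/aab meet in 3. 3b->3: no, aabbbbbb/aab meet in 3. Open state 4: 3b->4.
aabba: 4a undefined. 4a->0: ok.
aabbb: 4b undefined. 4b->0: no, b/aabbb meet in 0. 4b->1: ok.
All examples now run through 5 states with every (state, symbol) defined. Accept strings end in {0}, Reject strings end in {1,2,3}; accept={0}.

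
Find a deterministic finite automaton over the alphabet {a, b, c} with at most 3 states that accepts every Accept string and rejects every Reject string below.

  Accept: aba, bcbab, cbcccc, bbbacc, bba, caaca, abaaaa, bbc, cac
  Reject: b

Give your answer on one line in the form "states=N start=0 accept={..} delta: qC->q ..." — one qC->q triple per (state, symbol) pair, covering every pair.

states=3 start=0 accept={0,2} delta: 0a->0 0b->1 0c->0 1a->2 1b->0 1c->0 2a->0 2b->0 2c->0

Grow the machine one transition at a time. Run the examples from 0; the earliest place one falls off (shortest prefix, ties alphabetical) gets sent to the lowest-numbered state that keeps every Accept/Reject pair distinguishable — a pair clashes when both reach the same state with identical unread suffix — and to a fresh state only if none does.
a: 0a undefined. 0a->0: ok.
b: 0b undefined. 0b->0: no, aba/b meet in 0. Open state 1: 0b->1.
c: 0c undefined. 0c->0: ok.
bb: 1b undefined. 1b->0: ok.
bc: 1c undefined. 1c->0: ok.
aba: 1a undefined. 1a->0: no, bcbab/b meet in 1. 1a->1: no, aba/b meet in 1. Open state 2: 1a->2.
abaa: 2a undefined. 2a->0: ok.
bbbac: 2c undefined. 2c->0: ok.
bcbab: 2b undefined. 2b->0: ok.
All examples now run through 3 states with every (state, symbol) defined. Accept strings end in {0,2}, Reject strings end in {1}; accept={0,2}.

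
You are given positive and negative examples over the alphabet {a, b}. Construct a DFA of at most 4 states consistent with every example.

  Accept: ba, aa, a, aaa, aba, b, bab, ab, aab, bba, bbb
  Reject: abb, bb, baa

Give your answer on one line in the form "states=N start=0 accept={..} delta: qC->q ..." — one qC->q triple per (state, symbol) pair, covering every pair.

states=4 start=0 accept={0,1,2} delta: 0a->0 0b->1 1a->2 1b->3 2a->3 2b->0 3a->0 3b->0

Grow the machine one transition at a time. Run the examples from 0; the earliest place one falls off (shortest prefix, ties alphabetical) gets sent to the lowest-numbered state that keeps every Accept/Reject pair distinguishable — a pair clashes when both reach the same state with identical unread suffix — and to a fresh state only if none does.
a: 0a undefined. 0a->0: ok.
b: 0b undefined. 0b->0: no, ba/abb meet in 0. Open state 1: 0b->1.
ba: 1a undefined. 1a->0: no, ba/baa meet in 0. 1a->1: no, ba/baa meet in 1. Open state 2: 1a->2.
bb: 1b undefined. 1b->0: no, aa/abb meet in 0. 1b->1: no, b/abb meet in 1. 1b->2: no, ba/abb meet in 2. Open state 3: 1b->3.
baa: 2a undefined. 2a->0: no, aa/baa meet in 0. 2a->1: no, b/baa meet in 1. 2a->2: no, ba/baa meet in 2. 2a->3: ok.
bab: 2b undefined. 2b->0: ok.
bba: 3a undefined. 3a->0: ok.
bbb: 3b undefined. 3b->0: ok.
All examples now run through 4 states with every (state, symbol) defined. Accept strings end in {0,1,2}, Reject strings end in {3}; accept={0,1,2}.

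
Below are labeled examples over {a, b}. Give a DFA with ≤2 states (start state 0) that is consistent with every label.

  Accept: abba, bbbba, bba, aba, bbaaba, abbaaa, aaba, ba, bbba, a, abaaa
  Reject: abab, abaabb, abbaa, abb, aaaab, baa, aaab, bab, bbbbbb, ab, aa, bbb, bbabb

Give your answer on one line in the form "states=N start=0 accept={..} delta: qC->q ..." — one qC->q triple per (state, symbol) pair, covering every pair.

states=2 start=0 accept={1} delta: 0a->1 0b->0 1a->0 1b->0

Grow the machine one transition at a time. Run the examples from 0; the earliest place one falls off (shortest prefix, ties alphabetical) gets sent to the lowest-numbered state that keeps every Accept/Reject pair distinguishable — a pair clashes when both reach the same state with identical unread suffix — and to a fresh state only if none does.
a: 0a undefined. 0a->0: no, a/aa meet in 0. Open state 1: 0a->1.
b: 0b undefined. 0b->0: ok.
aa: 1a undefined. 1a->0: ok.
ab: 1b undefined. 1b->0: ok.
All examples now run through 2 states with every (state, symbol) defined. Accept strings end in {1}, Reject strings end in {0}; accept={1}.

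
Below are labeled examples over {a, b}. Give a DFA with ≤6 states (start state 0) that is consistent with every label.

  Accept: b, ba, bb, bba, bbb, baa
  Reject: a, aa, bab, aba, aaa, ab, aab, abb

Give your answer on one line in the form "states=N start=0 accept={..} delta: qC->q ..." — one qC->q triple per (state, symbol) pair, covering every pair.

states=4 start=0 accept={0,2,3} delta: 0a->1 0b->2 1a->1 1b->1 2a->3 2b->2 3a->0 3b->1

Fold the examples into a partial DFA from state 0: repeatedly fix the first undefined (state, symbol) met by the shortest-then-alphabetical prefix, trying targets in increasing order and rejecting any under which an Accept and a Reject string meet in one state with the same remainder; add a state when all current targets are rejected. Accepting states are where Accept strings end.
a: 0a undefined. 0a->0: no, b/ab meet in 0 with "b" left. Open state 1: 0a->1.
b: 0b undefined. 0b->0: no, ba/a meet in 1. 0b->1: no, b/a meet in 1. Open state 2: 0b->2.
aa: 1a undefined. 1a->0: no, b/aab meet in 2. 1a->1: ok.
ab: 1b undefined. 1b->0: no, b/abb meet in 2. 1b->1: ok.
ba: 2a undefined. 2a->0: no, b/bab meet in 2. 2a->1: no, ba/a meet in 1. 2a->2: no, bb/bab meet in 2 with "b" left. Open state 3: 2a->3.
bb: 2b undefined. 2b->0: no, bba/a meet in 1. 2b->1: no, bb/a meet in 1. 2b->2: ok.
baa: 3a undefined. 3a->0: ok.
bab: 3b undefined. 3b->0: no, baa/bab meet in 0. 3b->1: ok.
All examples now run through 4 states with every (state, symbol) defined. Accept strings end in {0,2,3}, Reject strings end in {1}; accept={0,2,3}.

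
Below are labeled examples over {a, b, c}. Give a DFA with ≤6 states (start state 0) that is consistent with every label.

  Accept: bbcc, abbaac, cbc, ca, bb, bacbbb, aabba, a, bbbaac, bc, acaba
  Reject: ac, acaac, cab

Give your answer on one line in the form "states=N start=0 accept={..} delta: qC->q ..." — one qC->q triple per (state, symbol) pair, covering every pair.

states=3 start=0 accept={0,2} delta: 0a->0 0b->1 0c->1 1a->0 1b->2 1c->0 2a->2 2b->2 2c->2

State merging on the prefix tree: take the shortest (then alphabetical) example prefix whose next move is undefined and point that move at state 0, else 1, else 2, ...; a target is out if some Accept/Reject pair would then sit in one state with the same input left (inseparable). If every existing state is out, open a new one.
a: 0a undefined. 0a->0: ok.
b: 0b undefined. 0b->0: no, abbaac/ac meet in 0 with "c" left. Open state 1: 0b->1.
c: 0c undefined. 0c->0: no, ca/ac meet in 0. 0c->1: ok.
ba: 1a undefined. 1a->0: ok.
bb: 1b undefined. 1b->0: no, abbaac/ac meet in 1. 1b->1: no, abbaac/ac meet in 1. Open state 2: 1b->2.
bc: 1c undefined. 1c->0: ok.
bbb: 2b undefined. 2b->0: no, bacbbb/ac meet in 1. 2b->1: no, bbbaac/ac meet in 1. 2b->2: ok.
bbc: 2c undefined. 2c->0: no, bbcc/ac meet in 1. 2c->1: no, cbc/ac meet in 1. 2c->2: ok.
abba: 2a undefined. 2a->0: no, abbaac/ac meet in 1. 2a->1: no, abbaac/ac meet in 1. 2a->2: ok.
All examples now run through 3 states with every (state, symbol) defined. Accept strings end in {0,2}, Reject strings end in {1}; accept={0,2}.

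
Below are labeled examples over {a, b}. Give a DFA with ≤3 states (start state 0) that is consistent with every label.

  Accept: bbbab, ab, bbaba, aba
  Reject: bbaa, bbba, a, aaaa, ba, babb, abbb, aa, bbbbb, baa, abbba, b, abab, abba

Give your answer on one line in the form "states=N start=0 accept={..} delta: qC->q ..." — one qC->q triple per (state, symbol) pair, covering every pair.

Fold the examples into a partial DFA from state 0: repeatedly fix the first undefined (state, symbol) met by the shortest-then-alphabetical prefix, trying targets in increasing order and rejecting any under which an Accept and a Reject string meet in one state with the same remainder; add a state when all current targets are rejected. Accepting states are where Accept strings end.
a: 0a undefined. 0a->0: no, ab/b meet in 0 with "b" left. Open state 1: 0a->1.
b: 0b undefined. 0b->0: ok.
aa: 1a undefined. 1a->0: ok.
ab: 1b undefined. 1b->0: no, bbbab/bbaa meet in 0. 1b->1: no, bbbab/bbba meet in 1. Open state 2: 1b->2.
aba: 2a undefined. 2a->0: no, bbaba/bbaa meet in 0. 2a->1: no, bbbab/abab meet in 2. 2a->2: ok.
abb: 2b undefined. 2b->0: ok.
All examples now run through 3 states with every (state, symbol) defined. Accept strings end in {2}, Reject strings end in {0,1}; accept={2}.

states=3 start=0 accept={2} delta: 0a->1 0b->0 1a->0 1b->2 2a->2 2b->0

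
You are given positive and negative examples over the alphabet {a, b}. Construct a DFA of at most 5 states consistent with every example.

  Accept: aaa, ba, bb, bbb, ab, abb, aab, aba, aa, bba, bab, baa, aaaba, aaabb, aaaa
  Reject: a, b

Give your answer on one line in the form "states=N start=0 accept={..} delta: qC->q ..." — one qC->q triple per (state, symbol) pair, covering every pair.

states=3 start=0 accept={2} delta: 0a->1 0b->1 1a->2 1b->2 2a->2 2b->2

State merging on the prefix tree: take the shortest (then alphabetical) example prefix whose next move is undefined and point that move at state 0, else 1, else 2, ...; a target is out if some Accept/Reject pair would then sit in one state with the same input left (inseparable). If every existing state is out, open a new one.
a: 0a undefined. 0a->0: no, aaa/a meet in 0. Open state 1: 0a->1.
b: 0b undefined. 0b->0: no, ba/a meet in 1. 0b->1: ok.
aa: 1a undefined. 1a->0: no, aaa/a meet in 1. 1a->1: no, aaa/a meet in 1. Open state 2: 1a->2.
ab: 1b undefined. 1b->0: no, bbb/a meet in 1. 1b->1: no, bb/a meet in 1. 1b->2: ok.
aaa: 2a undefined. 2a->0: no, aaaa/a meet in 1. 2a->1: no, aaa/a meet in 1. 2a->2: ok.
aab: 2b undefined. 2b->0: no, aaaba/a meet in 1. 2b->1: no, bbb/a meet in 1. 2b->2: ok.
All examples now run through 3 states with every (state, symbol) defined. Accept strings end in {2}, Reject strings end in {1}; accept={2}.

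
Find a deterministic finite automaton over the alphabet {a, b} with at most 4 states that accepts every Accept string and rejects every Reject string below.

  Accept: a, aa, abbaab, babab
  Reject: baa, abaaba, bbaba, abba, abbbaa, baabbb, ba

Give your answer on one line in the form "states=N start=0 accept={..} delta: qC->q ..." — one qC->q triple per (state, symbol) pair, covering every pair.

Fold the examples into a partial DFA from state 0: repeatedly fix the first undefined (state, symbol) met by the shortest-then-alphabetical prefix, trying targets in increasing order and rejecting any under which an Accept and a Reject string meet in one state with the same remainder; add a state when all current targets are rejected. Accepting states are where Accept strings end.
a: 0a undefined. 0a->0: ok.
b: 0b undefined. 0b->0: no, a/baa meet in 0. Open state 1: 0b->1.
ba: 1a undefined. 1a->0: no, a/baa meet in 0. 1a->1: ok.
bb: 1b undefined. 1b->0: no, a/abaaba meet in 0. 1b->1: no, abbaab/baa meet in 1. Open state 2: 1b->2.
bba: 2a undefined. 2a->0: no, a/abaaba meet in 0. 2a->1: ok.
abbb: 2b undefined. 2b->0: no, a/abbbaa meet in 0. 2b->1: no, abbaab/baabbb meet in 2. 2b->2: no, abbaab/baabbb meet in 2. Open state 3: 2b->3.
abbba: 3a undefined. 3a->0: no, a/abbbaa meet in 0. 3a->1: ok.
baabbb: 3b undefined. 3b->0: no, a/baabbb meet in 0. 3b->1: ok.
All examples now run through 4 states with every (state, symbol) defined. Accept strings end in {0,2}, Reject strings end in {1}; accept={0,2}.

states=4 start=0 accept={0,2} delta: 0a->0 0b->1 1a->1 1b->2 2a->1 2b->3 3a->1 3b->1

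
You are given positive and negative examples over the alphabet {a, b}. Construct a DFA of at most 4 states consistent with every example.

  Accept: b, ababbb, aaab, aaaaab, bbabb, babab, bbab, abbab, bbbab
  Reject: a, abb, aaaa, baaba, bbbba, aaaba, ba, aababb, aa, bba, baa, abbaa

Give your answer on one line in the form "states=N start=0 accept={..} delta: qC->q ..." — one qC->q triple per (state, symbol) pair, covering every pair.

State merging on the prefix tree: take the shortest (then alphabetical) example prefix whose next move is undefined and point that move at state 0, else 1, else 2, ...; a target is out if some Accept/Reject pair would then sit in one state with the same input left (inseparable). If every existing state is out, open a new one.
a: 0a undefined. 0a->0: ok.
b: 0b undefined. 0b->0: no, b/a meet in 0. Open state 1: 0b->1.
ba: 1a undefined. 1a->0: ok.
bb: 1b undefined. 1b->0: no, bbabb/a meet in 0. 1b->1: no, b/abb meet in 1. Open state 2: 1b->2.
bba: 2a undefined. 2a->0: no, bbabb/abb meet in 2. 2a->1: no, b/bba meet in 1. 2a->2: ok.
bbb: 2b undefined. 2b->0: no, ababbb/a meet in 0. 2b->1: no, bbabb/abb meet in 2. 2b->2: no, ababbb/abb meet in 2. Open state 3: 2b->3.
bbba: 3a undefined. 3a->0: ok.
bbbb: 3b undefined. 3b->0: no, bbabb/a meet in 0. 3b->1: ok.
All examples now run through 4 states with every (state, symbol) defined. Accept strings end in {1,3}, Reject strings end in {0,2}; accept={1,3}.

states=4 start=0 accept={1,3} delta: 0a->0 0b->1 1a->0 1b->2 2a->2 2b->3 3a->0 3b->1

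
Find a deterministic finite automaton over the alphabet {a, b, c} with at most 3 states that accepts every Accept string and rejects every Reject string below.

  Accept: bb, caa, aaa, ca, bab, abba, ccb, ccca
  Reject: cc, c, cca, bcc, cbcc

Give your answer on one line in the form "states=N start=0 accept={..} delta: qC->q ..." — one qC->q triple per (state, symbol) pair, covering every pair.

states=3 start=0 accept={0} delta: 0a->0 0b->0 0c->1 1a->0 1b->0 1c->2 2a->1 2b->0 2c->0

Grow the machine one transition at a time. Run the examples from 0; the earliest place one falls off (shortest prefix, ties alphabetical) gets sent to the lowest-numbered state that keeps every Accept/Reject pair distinguishable — a pair clashes when both reach the same state with identical unread suffix — and to a fresh state only if none does.
a: 0a undefined. 0a->0: ok.
b: 0b undefined. 0b->0: ok.
c: 0c undefined. 0c->0: no, bb/cc meet in 0. Open state 1: 0c->1.
ca: 1a undefined. 1a->0: ok.
cb: 1b undefined. 1b->0: ok.
cc: 1c undefined. 1c->0: no, bb/cc meet in 0. 1c->1: no, bb/cca meet in 0. Open state 2: 1c->2.
cca: 2a undefined. 2a->0: no, bb/cca meet in 0. 2a->1: ok.
ccb: 2b undefined. 2b->0: ok.
ccc: 2c undefined. 2c->0: ok.
All examples now run through 3 states with every (state, symbol) defined. Accept strings end in {0}, Reject strings end in {1,2}; accept={0}.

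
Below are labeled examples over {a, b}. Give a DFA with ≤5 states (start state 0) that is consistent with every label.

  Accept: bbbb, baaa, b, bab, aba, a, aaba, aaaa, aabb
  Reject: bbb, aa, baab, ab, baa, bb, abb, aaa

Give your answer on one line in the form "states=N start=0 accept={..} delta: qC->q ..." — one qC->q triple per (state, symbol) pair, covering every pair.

State merging on the prefix tree: take the shortest (then alphabetical) example prefix whose next move is undefined and point that move at state 0, else 1, else 2, ...; a target is out if some Accept/Reject pair would then sit in one state with the same input left (inseparable). If every existing state is out, open a new one.
a: 0a undefined. 0a->0: no, b/ab meet in 0 with "b" left. Open state 1: 0a->1.
b: 0b undefined. 0b->0: no, bbbb/bbb meet in 0. 0b->1: ok.
aa: 1a undefined. 1a->0: no, baaa/aa meet in 0. 1a->1: no, baaa/aa meet in 1. Open state 2: 1a->2.
ab: 1b undefined. 1b->0: no, bbbb/ab meet in 0. 1b->1: no, bbbb/bbb meet in 1. 1b->2: no, bab/bbb meet in 2 with "b" left. Open state 3: 1b->3.
aaa: 2a undefined. 2a->0: no, baaa/baab meet in 1. 2a->1: no, baaa/aa meet in 2. 2a->2: no, baaa/aa meet in 2. 2a->3: ok.
aab: 2b undefined. 2b->0: ok.
aba: 3a undefined. 3a->0: ok.
abb: 3b undefined. 3b->0: no, baaa/bbb meet in 0. 3b->1: no, bbbb/ab meet in 3. 3b->2: ok.
All examples now run through 4 states with every (state, symbol) defined. Accept strings end in {0,1}, Reject strings end in {2,3}; accept={0,1}.

states=4 start=0 accept={0,1} delta: 0a->1 0b->1 1a->2 1b->3 2a->3 2b->0 3a->0 3b->2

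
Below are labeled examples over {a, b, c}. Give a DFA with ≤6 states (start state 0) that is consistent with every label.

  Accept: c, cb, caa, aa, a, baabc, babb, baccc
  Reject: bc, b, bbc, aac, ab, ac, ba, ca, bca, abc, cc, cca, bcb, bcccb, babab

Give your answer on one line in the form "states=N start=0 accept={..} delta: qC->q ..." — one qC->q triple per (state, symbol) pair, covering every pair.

State merging on the prefix tree: take the shortest (then alphabetical) example prefix whose next move is undefined and point that move at state 0, else 1, else 2, ...; a target is out if some Accept/Reject pair would then sit in one state with the same input left (inseparable). If every existing state is out, open a new one.
a: 0a undefined. 0a->0: no, c/aac meet in 0 with "c" left. Open state 1: 0a->1.
b: 0b undefined. 0b->0: no, c/bc meet in 0 with "c" left. 0b->1: no, aa/ba meet in 1 with "a" left. Open state 2: 0b->2.
c: 0c undefined. 0c->0: no, c/cc meet in 0. 0c->1: no, cb/ab meet in 1 with "b" left. 0c->2: no, c/b meet in 2. Open state 3: 0c->3.
aa: 1a undefined. 1a->0: no, c/aac meet in 3. 1a->1: ok.
ab: 1b undefined. 1b->0: no, c/abc meet in 3. 1b->1: no, aa/ab meet in 1. 1b->2: ok.
ac: 1c undefined. 1c->0: ok.
ba: 2a undefined. 2a->0: no, baabc/bc meet in 2 with "c" left. 2a->1: no, aa/ba meet in 1. 2a->2: no, baabc/bbc meet in 2 with "bc" left. 2a->3: no, c/ba meet in 3. Open state 4: 2a->4.
bb: 2b undefined. 2b->0: no, c/bbc meet in 3. 2b->1: ok.
bc: 2c undefined. 2c->0: no, aa/bca meet in 1. 2c->1: no, cb/bcccb meet in 3 with "b" left. 2c->2: no, aa/bcb meet in 1. 2c->3: no, c/bc meet in 3. 2c->4: ok.
ca: 3a undefined. 3a->0: ok.
cb: 3b undefined. 3b->0: no, cb/bbc meet in 0. 3b->1: ok.
cc: 3c undefined. 3c->0: no, cb/cca meet in 1. 3c->1: no, cb/cc meet in 1. 3c->2: ok.
baa: 4a undefined. 4a->0: no, baabc/bc meet in 4. 4a->1: no, cb/bca meet in 1. 4a->2: no, baabc/bbc meet in 0. 4a->3: no, c/bca meet in 3. 4a->4: ok.
bab: 4b undefined. 4b->0: no, babb/b meet in 2. 4b->1: no, cb/bcb meet in 1. 4b->2: no, baabc/bc meet in 4. 4b->3: no, c/bcb meet in 3. 4b->4: no, babb/bc meet in 4. Open state 5: 4b->5.
bac: 4c undefined. 4c->0: no, cb/bcccb meet in 1. 4c->1: ok.
baba: 5a undefined. 5a->0: ok.
babb: 5b undefined. 5b->0: no, babb/bbc meet in 0. 5b->1: ok.
baabc: 5c undefined. 5c->0: no, baabc/bbc meet in 0. 5c->1: ok.
All examples now run through 6 states with every (state, symbol) defined. Accept strings end in {1,3}, Reject strings end in {0,2,4,5}; accept={1,3}.

states=6 start=0 accept={1,3} delta: 0a->1 0b->2 0c->3 1a->1 1b->2 1c->0 2a->4 2b->1 2c->4 3a->0 3b->1 3c->2 4a->4 4b->5 4c->1 5a->0 5b->1 5c->1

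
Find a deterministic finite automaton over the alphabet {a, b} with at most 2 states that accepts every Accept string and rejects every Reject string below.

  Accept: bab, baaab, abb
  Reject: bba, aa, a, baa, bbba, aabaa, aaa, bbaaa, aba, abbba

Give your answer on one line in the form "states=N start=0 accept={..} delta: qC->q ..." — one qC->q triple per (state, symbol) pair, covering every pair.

Fold the examples into a partial DFA from state 0: repeatedly fix the first undefined (state, symbol) met by the shortest-then-alphabetical prefix, trying targets in increasing order and rejecting any under which an Accept and a Reject string meet in one state with the same remainder; add a state when all current targets are rejected. Accepting states are where Accept strings end.
a: 0a undefined. 0a->0: ok.
b: 0b undefined. 0b->0: no, bab/bba meet in 0. Open state 1: 0b->1.
ba: 1a undefined. 1a->0: ok.
bb: 1b undefined. 1b->0: no, abb/bba meet in 0. 1b->1: ok.
All examples now run through 2 states with every (state, symbol) defined. Accept strings end in {1}, Reject strings end in {0}; accept={1}.

states=2 start=0 accept={1} delta: 0a->0 0b->1 1a->0 1b->1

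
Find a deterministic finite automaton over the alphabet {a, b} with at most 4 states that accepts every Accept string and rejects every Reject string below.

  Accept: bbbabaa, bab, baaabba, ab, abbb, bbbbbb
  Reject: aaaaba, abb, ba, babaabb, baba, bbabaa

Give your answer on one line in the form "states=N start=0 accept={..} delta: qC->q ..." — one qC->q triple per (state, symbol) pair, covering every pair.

states=4 start=0 accept={1,3} delta: 0a->0 0b->1 1a->0 1b->2 2a->1 2b->3 3a->2 3b->1

State merging on the prefix tree: take the shortest (then alphabetical) example prefix whose next move is undefined and point that move at state 0, else 1, else 2, ...; a target is out if some Accept/Reject pair would then sit in one state with the same input left (inseparable). If every existing state is out, open a new one.
a: 0a undefined. 0a->0: ok.
b: 0b undefined. 0b->0: no, bbbabaa/aaaaba meet in 0. Open state 1: 0b->1.
ba: 1a undefined. 1a->0: ok.
bb: 1b undefined. 1b->0: no, bbbabaa/aaaaba meet in 0. 1b->1: no, bbbabaa/aaaaba meet in 0. Open state 2: 1b->2.
bba: 2a undefined. 2a->0: no, baaabba/aaaaba meet in 0. 2a->1: ok.
bbb: 2b undefined. 2b->0: no, bbbabaa/aaaaba meet in 0. 2b->1: no, bbbabaa/aaaaba meet in 0. 2b->2: no, bbbabaa/aaaaba meet in 0. Open state 3: 2b->3.
bbba: 3a undefined. 3a->0: no, bbbabaa/aaaaba meet in 0. 3a->1: no, bbbabaa/aaaaba meet in 0. 3a->2: ok.
bbbb: 3b undefined. 3b->0: no, bbbbbb/abb meet in 2. 3b->1: ok.
All examples now run through 4 states with every (state, symbol) defined. Accept strings end in {1,3}, Reject strings end in {0,2}; accept={1,3}.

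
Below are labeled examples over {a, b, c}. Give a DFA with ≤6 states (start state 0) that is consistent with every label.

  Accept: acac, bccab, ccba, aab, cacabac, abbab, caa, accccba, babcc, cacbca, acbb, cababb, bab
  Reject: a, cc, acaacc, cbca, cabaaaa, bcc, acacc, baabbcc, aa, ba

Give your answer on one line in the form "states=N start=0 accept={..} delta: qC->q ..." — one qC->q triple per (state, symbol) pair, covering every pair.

Fold the examples into a partial DFA from state 0: repeatedly fix the first undefined (state, symbol) met by the shortest-then-alphabetical prefix, trying targets in increasing order and rejecting any under which an Accept and a Reject string meet in one state with the same remainder; add a state when all current targets are rejected. Accepting states are where Accept strings end.
a: 0a undefined. 0a->0: ok.
b: 0b undefined. 0b->0: no, aab/a meet in 0. Open state 1: 0b->1.
c: 0c undefined. 0c->0: no, acac/a meet in 0. 0c->1: ok.
ba: 1a undefined. 1a->0: no, caa/a meet in 0. 1a->1: no, acac/cc meet in 1 with "c" left. Open state 2: 1a->2.
bc: 1c undefined. 1c->0: no, ccba/ba meet in 2. 1c->1: no, aab/cc meet in 1. 1c->2: no, acac/bcc meet in 2 with "c" left. Open state 3: 1c->3.
cb: 1b undefined. 1b->0: ok.
baa: 2a undefined. 2a->0: no, caa/a meet in 0. 2a->1: ok.
bab: 2b undefined. 2b->0: no, babcc/cc meet in 3. 2b->1: no, aab/cabaaaa meet in 1. 2b->2: no, babcc/acacc meet in 2 with "cc" left. 2b->3: no, bab/cc meet in 3. Open state 4: 2b->4.
bcc: 3c undefined. 3c->0: no, accccba/a meet in 0. 3c->1: no, aab/acaacc meet in 1. 3c->2: no, bccab/a meet in 0. 3c->3: ok.
cac: 2c undefined. 2c->0: no, acac/a meet in 0. 2c->1: no, cacbca/cbca meet in 2. 2c->2: no, acac/cbca meet in 2. 2c->3: no, acac/cc meet in 3. 2c->4: ok.
ccb: 3b undefined. 3b->0: no, ccba/a meet in 0. 3b->1: no, ccba/cbca meet in 2. 3b->2: ok.
babc: 4c undefined. 4c->0: ok.
bcca: 3a undefined. 3a->0: ok.
caba: 4a undefined. 4a->0: no, cababb/a meet in 0. 4a->1: ok.
cacb: 4b undefined. 4b->0: no, cacbca/cbca meet in 2. 4b->1: no, cacbca/a meet in 0. 4b->2: ok.
All examples now run through 5 states with every (state, symbol) defined. Accept strings end in {1,4}, Reject strings end in {0,2,3}; accept={1,4}.

states=5 start=0 accept={1,4} delta: 0a->0 0b->1 0c->1 1a->2 1b->0 1c->3 2a->1 2b->4 2c->4 3a->0 3b->2 3c->3 4a->1 4b->2 4c->0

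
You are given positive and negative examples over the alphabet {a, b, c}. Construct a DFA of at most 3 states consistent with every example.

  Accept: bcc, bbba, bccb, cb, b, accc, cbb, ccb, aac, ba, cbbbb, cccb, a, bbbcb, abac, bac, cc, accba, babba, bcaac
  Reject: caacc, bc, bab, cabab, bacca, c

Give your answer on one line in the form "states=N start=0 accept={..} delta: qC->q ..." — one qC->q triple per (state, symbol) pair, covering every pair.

Grow the machine one transition at a time. Run the examples from 0; the earliest place one falls off (shortest prefix, ties alphabetical) gets sent to the lowest-numbered state that keeps every Accept/Reject pair distinguishable — a pair clashes when both reach the same state with identical unread suffix — and to a fresh state only if none does.
a: 0a undefined. 0a->0: no, aac/c meet in 0 with "c" left. Open state 1: 0a->1.
b: 0b undefined. 0b->0: ok.
c: 0c undefined. 0c->0: no, bcc/bc meet in 0. 0c->1: no, bbba/bc meet in 1. Open state 2: 0c->2.
aa: 1a undefined. 1a->0: no, aac/bc meet in 2. 1a->1: ok.
ab: 1b undefined. 1b->0: no, b/bab meet in 0. 1b->1: no, bbba/bab meet in 1. 1b->2: ok.
ac: 1c undefined. 1c->0: ok.
ca: 2a undefined. 2a->0: no, b/bacca meet in 0. 2a->1: no, bbba/bacca meet in 1. 2a->2: ok.
cb: 2b undefined. 2b->0: ok.
cc: 2c undefined. 2c->0: ok.
All examples now run through 3 states with every (state, symbol) defined. Accept strings end in {0,1}, Reject strings end in {2}; accept={0,1}.

states=3 start=0 accept={0,1} delta: 0a->1 0b->0 0c->2 1a->1 1b->2 1c->0 2a->2 2b->0 2c->0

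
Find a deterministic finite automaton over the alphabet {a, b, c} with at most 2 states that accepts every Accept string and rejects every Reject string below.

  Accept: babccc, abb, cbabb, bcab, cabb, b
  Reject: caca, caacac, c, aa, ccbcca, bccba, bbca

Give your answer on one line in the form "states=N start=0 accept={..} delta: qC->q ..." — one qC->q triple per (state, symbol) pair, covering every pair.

State merging on the prefix tree: take the shortest (then alphabetical) example prefix whose next move is undefined and point that move at state 0, else 1, else 2, ...; a target is out if some Accept/Reject pair would then sit in one state with the same input left (inseparable). If every existing state is out, open a new one.
a: 0a undefined. 0a->0: ok.
b: 0b undefined. 0b->0: no, abb/aa meet in 0. Open state 1: 0b->1.
c: 0c undefined. 0c->0: ok.
ba: 1a undefined. 1a->0: ok.
bb: 1b undefined. 1b->0: no, abb/caca meet in 0. 1b->1: ok.
bc: 1c undefined. 1c->0: no, babccc/caca meet in 0. 1c->1: ok.
All examples now run through 2 states with every (state, symbol) defined. Accept strings end in {1}, Reject strings end in {0}; accept={1}.

states=2 start=0 accept={1} delta: 0a->0 0b->1 0c->0 1a->0 1b->1 1c->1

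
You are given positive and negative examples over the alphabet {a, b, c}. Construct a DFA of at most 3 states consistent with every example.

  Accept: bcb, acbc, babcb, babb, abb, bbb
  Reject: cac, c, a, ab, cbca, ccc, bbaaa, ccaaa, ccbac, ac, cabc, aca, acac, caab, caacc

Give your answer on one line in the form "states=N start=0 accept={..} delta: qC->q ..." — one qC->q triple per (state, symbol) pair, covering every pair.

states=3 start=0 accept={2} delta: 0a->0 0b->1 0c->1 1a->0 1b->2 1c->1 2a->0 2b->2 2c->2

State merging on the prefix tree: take the shortest (then alphabetical) example prefix whose next move is undefined and point that move at state 0, else 1, else 2, ...; a target is out if some Accept/Reject pair would then sit in one state with the same input left (inseparable). If every existing state is out, open a new one.
a: 0a undefined. 0a->0: ok.
b: 0b undefined. 0b->0: no, babb/a meet in 0. Open state 1: 0b->1.
c: 0c undefined. 0c->0: no, acbc/cabc meet in 1 with "c" left. 0c->1: ok.
ba: 1a undefined. 1a->0: ok.
bb: 1b undefined. 1b->0: no, acbc/cac meet in 1. 1b->1: no, acbc/cabc meet in 1 with "c" left. Open state 2: 1b->2.
bc: 1c undefined. 1c->0: no, bcb/cac meet in 1. 1c->1: ok.
bba: 2a undefined. 2a->0: ok.
bbb: 2b undefined. 2b->0: no, bbb/a meet in 0. 2b->1: no, bbb/cac meet in 1. 2b->2: ok.
cbc: 2c undefined. 2c->0: no, acbc/a meet in 0. 2c->1: no, acbc/cac meet in 1. 2c->2: ok.
All examples now run through 3 states with every (state, symbol) defined. Accept strings end in {2}, Reject strings end in {0,1}; accept={2}.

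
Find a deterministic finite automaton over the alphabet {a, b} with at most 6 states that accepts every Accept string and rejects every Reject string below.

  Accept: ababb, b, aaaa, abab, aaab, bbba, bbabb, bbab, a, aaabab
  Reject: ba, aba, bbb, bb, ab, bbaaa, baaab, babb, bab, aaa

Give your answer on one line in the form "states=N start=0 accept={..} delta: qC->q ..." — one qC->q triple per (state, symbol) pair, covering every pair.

Fold the examples into a partial DFA from state 0: repeatedly fix the first undefined (state, symbol) met by the shortest-then-alphabetical prefix, trying targets in increasing order and rejecting any under which an Accept and a Reject string meet in one state with the same remainder; add a state when all current targets are rejected. Accepting states are where Accept strings end.
a: 0a undefined. 0a->0: no, ababb/babb meet in 0 with "babb" left. Open state 1: 0a->1.
b: 0b undefined. 0b->0: no, b/bbb meet in 0. 0b->1: ok.
aa: 1a undefined. 1a->0: no, b/baaab meet in 1. 1a->1: no, b/ba meet in 1. Open state 2: 1a->2.
ab: 1b undefined. 1b->0: no, ababb/aba meet in 1. 1b->1: no, ababb/babb meet in 2 with "bb" left. 1b->2: ok.
aaa: 2a undefined. 2a->0: no, ababb/ba meet in 2. 2a->1: no, ababb/bbb meet in 2 with "b" left. 2a->2: no, ababb/babb meet in 2 with "bb" left. Open state 3: 2a->3.
bab: 2b undefined. 2b->0: no, b/babb meet in 1. 2b->1: no, b/bbb meet in 1. 2b->2: no, bbba/aba meet in 3. 2b->3: no, abab/babb meet in 3 with "b" left. Open state 4: 2b->4.
aaaa: 3a undefined. 3a->0: no, b/bbaaa meet in 1. 3a->1: ok.
aaab: 3b undefined. 3b->0: no, aaabab/ba meet in 2. 3b->1: no, ababb/ba meet in 2. 3b->2: no, ababb/bbb meet in 4. 3b->3: no, ababb/aba meet in 3. 3b->4: no, ababb/babb meet in 4 with "b" left. Open state 5: 3b->5.
babb: 4b undefined. 4b->0: ok.
bbba: 4a undefined. 4a->0: no, bbba/babb meet in 0. 4a->1: ok.
aaaba: 5a undefined. 5a->0: ok.
ababb: 5b undefined. 5b->0: no, ababb/babb meet in 0. 5b->1: ok.
All examples now run through 6 states with every (state, symbol) defined. Accept strings end in {1,5}, Reject strings end in {0,2,3,4}; accept={1,5}.

states=6 start=0 accept={1,5} delta: 0a->1 0b->1 1a->2 1b->2 2a->3 2b->4 3a->1 3b->5 4a->1 4b->0 5a->0 5b->1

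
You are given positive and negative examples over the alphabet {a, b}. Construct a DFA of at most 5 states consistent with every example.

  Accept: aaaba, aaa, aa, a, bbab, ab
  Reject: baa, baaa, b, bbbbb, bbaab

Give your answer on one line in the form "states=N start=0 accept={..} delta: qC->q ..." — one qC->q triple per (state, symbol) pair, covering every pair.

states=3 start=0 accept={0,1} delta: 0a->1 0b->2 1a->0 1b->0 2a->2 2b->0

State merging on the prefix tree: take the shortest (then alphabetical) example prefix whose next move is undefined and point that move at state 0, else 1, else 2, ...; a target is out if some Accept/Reject pair would then sit in one state with the same input left (inseparable). If every existing state is out, open a new one.
a: 0a undefined. 0a->0: no, ab/b meet in 0 with "b" left. Open state 1: 0a->1.
b: 0b undefined. 0b->0: no, aaa/baaa meet in 1 with "aa" left. 0b->1: no, aaa/baa meet in 1 with "aa" left. Open state 2: 0b->2.
aa: 1a undefined. 1a->0: ok.
ab: 1b undefined. 1b->0: ok.
ba: 2a undefined. 2a->0: no, aaaba/baa meet in 1. 2a->1: no, aaaba/baaa meet in 1. 2a->2: ok.
bb: 2b undefined. 2b->0: ok.
All examples now run through 3 states with every (state, symbol) defined. Accept strings end in {0,1}, Reject strings end in {2}; accept={0,1}.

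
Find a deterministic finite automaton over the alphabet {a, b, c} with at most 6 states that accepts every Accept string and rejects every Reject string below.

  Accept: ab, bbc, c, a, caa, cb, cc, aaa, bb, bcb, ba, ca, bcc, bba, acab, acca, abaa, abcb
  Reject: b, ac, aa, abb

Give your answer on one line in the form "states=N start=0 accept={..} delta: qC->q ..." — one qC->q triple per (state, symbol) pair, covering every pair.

states=5 start=0 accept={1,3,4} delta: 0a->1 0b->2 0c->3 1a->0 1b->4 1c->0 2a->1 2b->3 2c->3 3a->3 3b->1 3c->1 4a->0 4b->0 4c->1

Fold the examples into a partial DFA from state 0: repeatedly fix the first undefined (state, symbol) met by the shortest-then-alphabetical prefix, trying targets in increasing order and rejecting any under which an Accept and a Reject string meet in one state with the same remainder; add a state when all current targets are rejected. Accepting states are where Accept strings end.
a: 0a undefined. 0a->0: no, ab/b meet in 0 with "b" left. Open state 1: 0a->1.
b: 0b undefined. 0b->0: no, bb/b meet in 0. 0b->1: no, a/b meet in 1. Open state 2: 0b->2.
c: 0c undefined. 0c->0: no, caa/aa meet in 1 with "a" left. 0c->1: no, cc/ac meet in 1 with "c" left. 0c->2: no, c/b meet in 2. Open state 3: 0c->3.
aa: 1a undefined. 1a->0: ok.
ab: 1b undefined. 1b->0: no, ab/aa meet in 0. 1b->1: no, ab/abb meet in 1. 1b->2: no, ab/b meet in 2. 1b->3: no, cb/abb meet in 3 with "b" left. Open state 4: 1b->4.
ac: 1c undefined. 1c->0: ok.
ba: 2a undefined. 2a->0: no, ba/ac meet in 0. 2a->1: ok.
bb: 2b undefined. 2b->0: no, bb/ac meet in 0. 2b->1: no, bbc/ac meet in 0. 2b->2: no, bb/b meet in 2. 2b->3: ok.
bc: 2c undefined. 2c->0: no, bcb/b meet in 2. 2c->1: no, bcc/ac meet in 0. 2c->2: no, bcc/b meet in 2. 2c->3: ok.
ca: 3a undefined. 3a->0: no, ca/ac meet in 0. 3a->1: no, caa/ac meet in 0. 3a->2: no, ca/b meet in 2. 3a->3: ok.
cb: 3b undefined. 3b->0: no, cb/ac meet in 0. 3b->1: ok.
cc: 3c undefined. 3c->0: no, bbc/ac meet in 0. 3c->1: ok.
aba: 4a undefined. 4a->0: ok.
abb: 4b undefined. 4b->0: ok.
abc: 4c undefined. 4c->0: no, abcb/b meet in 2. 4c->1: ok.
All examples now run through 5 states with every (state, symbol) defined. Accept strings end in {1,3,4}, Reject strings end in {0,2}; accept={1,3,4}.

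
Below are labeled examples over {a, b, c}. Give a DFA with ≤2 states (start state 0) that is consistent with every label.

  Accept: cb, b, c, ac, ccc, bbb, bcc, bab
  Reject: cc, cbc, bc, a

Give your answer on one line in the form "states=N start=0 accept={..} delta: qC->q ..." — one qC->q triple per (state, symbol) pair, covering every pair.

Grow the machine one transition at a time. Run the examples from 0; the earliest place one falls off (shortest prefix, ties alphabetical) gets sent to the lowest-numbered state that keeps every Accept/Reject pair distinguishable — a pair clashes when both reach the same state with identical unread suffix — and to a fresh state only if none does.
a: 0a undefined. 0a->0: ok.
b: 0b undefined. 0b->0: no, b/a meet in 0. Open state 1: 0b->1.
c: 0c undefined. 0c->0: no, c/cc meet in 0. 0c->1: ok.
ba: 1a undefined. 1a->0: ok.
bb: 1b undefined. 1b->0: no, cb/a meet in 0. 1b->1: ok.
bc: 1c undefined. 1c->0: ok.
All examples now run through 2 states with every (state, symbol) defined. Accept strings end in {1}, Reject strings end in {0}; accept={1}.

states=2 start=0 accept={1} delta: 0a->0 0b->1 0c->1 1a->0 1b->1 1c->0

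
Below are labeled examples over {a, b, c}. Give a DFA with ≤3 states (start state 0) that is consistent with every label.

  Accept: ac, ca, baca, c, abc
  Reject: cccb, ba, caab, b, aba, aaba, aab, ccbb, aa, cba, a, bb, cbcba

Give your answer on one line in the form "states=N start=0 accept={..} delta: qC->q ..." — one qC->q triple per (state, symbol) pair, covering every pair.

Grow the machine one transition at a time. Run the examples from 0; the earliest place one falls off (shortest prefix, ties alphabetical) gets sent to the lowest-numbered state that keeps every Accept/Reject pair distinguishable — a pair clashes when both reach the same state with identical unread suffix — and to a fresh state only if none does.
a: 0a undefined. 0a->0: ok.
b: 0b undefined. 0b->0: ok.
c: 0c undefined. 0c->0: no, ac/cccb meet in 0. Open state 1: 0c->1.
ca: 1a undefined. 1a->0: no, ca/ba meet in 0. 1a->1: ok.
cb: 1b undefined. 1b->0: ok.
cc: 1c undefined. 1c->0: ok.
All examples now run through 2 states with every (state, symbol) defined. Accept strings end in {1}, Reject strings end in {0}; accept={1}.

states=2 start=0 accept={1} delta: 0a->0 0b->0 0c->1 1a->1 1b->0 1c->0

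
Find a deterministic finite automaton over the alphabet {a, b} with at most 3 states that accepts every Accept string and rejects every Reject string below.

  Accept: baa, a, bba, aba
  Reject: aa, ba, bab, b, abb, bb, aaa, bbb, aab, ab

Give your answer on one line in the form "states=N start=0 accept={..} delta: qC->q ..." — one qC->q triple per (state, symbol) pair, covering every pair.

states=3 start=0 accept={1} delta: 0a->1 0b->2 1a->2 1b->0 2a->0 2b->0

State merging on the prefix tree: take the shortest (then alphabetical) example prefix whose next move is undefined and point that move at state 0, else 1, else 2, ...; a target is out if some Accept/Reject pair would then sit in one state with the same input left (inseparable). If every existing state is out, open a new one.
a: 0a undefined. 0a->0: no, a/aa meet in 0. Open state 1: 0a->1.
b: 0b undefined. 0b->0: no, baa/aa meet in 1 with "a" left. 0b->1: no, baa/aaa meet in 1 with "aa" left. Open state 2: 0b->2.
aa: 1a undefined. 1a->0: no, a/aaa meet in 1. 1a->1: no, a/aa meet in 1. 1a->2: ok.
ab: 1b undefined. 1b->0: ok.
ba: 2a undefined. 2a->0: ok.
bb: 2b undefined. 2b->0: ok.
All examples now run through 3 states with every (state, symbol) defined. Accept strings end in {1}, Reject strings end in {0,2}; accept={1}.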